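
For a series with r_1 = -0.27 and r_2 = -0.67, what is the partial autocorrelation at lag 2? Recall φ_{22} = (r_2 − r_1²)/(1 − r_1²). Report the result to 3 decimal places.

-0.801

φ_{22} = (r_2 − r_1²) / (1 − r_1²)
r_1² = (-0.27)² = 0.0729
Numerator = -0.67 − 0.0729 = -0.7429; denominator = 1 − 0.0729 = 0.9271
φ_{22} = -0.7429 / 0.9271 = -0.801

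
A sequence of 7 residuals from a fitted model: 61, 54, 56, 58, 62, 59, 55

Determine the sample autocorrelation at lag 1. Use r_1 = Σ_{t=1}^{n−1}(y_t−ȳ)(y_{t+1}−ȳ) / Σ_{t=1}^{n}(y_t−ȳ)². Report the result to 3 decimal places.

-0.058

Mean ȳ = (61 + 54 + 56 + 58 + 62 + 59 + 55)/7 = 57.8571
Deviations from mean: 3.1429, -3.8571, -1.8571, 0.1429, 4.1429, 1.1429, -2.8571
Numerator Σ_{t=1}^{6}(y_t−ȳ)(y_{t+1}−ȳ) = -3.1633
Denominator Σ(y_t−ȳ)² = 54.8571
r_1 = -3.1633 / 54.8571 = -0.058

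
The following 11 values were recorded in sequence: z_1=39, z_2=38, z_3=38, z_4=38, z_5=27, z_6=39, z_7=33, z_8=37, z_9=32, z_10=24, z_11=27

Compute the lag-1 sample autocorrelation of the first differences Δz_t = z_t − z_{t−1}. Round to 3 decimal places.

First differences Δz: -1, 0, 0, -11, 12, -6, 4, -5, -8, 3
Mean of differences = -1.2000
Numerator Σ(Δz_t−Δz̄)(Δz_{t+1}−Δz̄) = -250.2400
Denominator Σ(Δz_t−Δz̄)² = 401.6000
r_1(Δz) = -250.2400 / 401.6000 = -0.623

-0.623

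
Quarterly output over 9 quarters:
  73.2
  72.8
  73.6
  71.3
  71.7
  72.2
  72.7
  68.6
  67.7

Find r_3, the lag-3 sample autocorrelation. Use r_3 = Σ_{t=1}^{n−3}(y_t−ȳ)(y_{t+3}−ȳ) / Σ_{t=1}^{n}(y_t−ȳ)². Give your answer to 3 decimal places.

-0.063

Mean ȳ = (73.2 + 72.8 + 73.6 + 71.3 + 71.7 + 72.2 + 72.7 + 68.6 + 67.7)/9 = 71.5333
Σ(y_t−ȳ)(y_{t+3}−ȳ) = (-0.3889) + (0.2111) + (1.3778) + (-0.2722) + (-0.4889) + (-2.5556) = -2.1167
Denominator Σ(y_t−ȳ)² = 33.8400
r_3 = -2.1167 / 33.8400 = -0.063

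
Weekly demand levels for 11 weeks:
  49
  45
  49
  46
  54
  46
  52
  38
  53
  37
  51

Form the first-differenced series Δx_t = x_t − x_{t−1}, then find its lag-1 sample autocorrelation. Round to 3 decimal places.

First differences Δx: -4, 4, -3, 8, -8, 6, -14, 15, -16, 14
Mean of differences = 0.2000
Numerator Σ(Δx_t−Δx̄)(Δx_{t+1}−Δx̄) = -920.4400
Denominator Σ(Δx_t−Δx̄)² = 1077.6000
r_1(Δx) = -920.4400 / 1077.6000 = -0.854

-0.854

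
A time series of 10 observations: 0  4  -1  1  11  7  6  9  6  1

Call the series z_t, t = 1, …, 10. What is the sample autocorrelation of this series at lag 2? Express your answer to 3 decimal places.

Mean z̄ = (0 + 4 − 1 + 1 + 11 + 7 + 6 + 9 + 6 + 1)/10 = 4.4000
Numerator Σ_{t=1}^{8}(z_t−z̄)(z_{t+2}−z̄) = -9.9200
Denominator Σ(z_t−z̄)² = 148.4000
r_2 = -9.9200 / 148.4000 = -0.067

-0.067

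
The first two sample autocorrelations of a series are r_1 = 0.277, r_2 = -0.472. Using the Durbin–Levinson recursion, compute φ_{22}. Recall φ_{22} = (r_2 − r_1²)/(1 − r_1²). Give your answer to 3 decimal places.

-0.594

φ_{22} = (r_2 − r_1²) / (1 − r_1²)
r_1² = (0.277)² = 0.076729
Numerator = -0.472 − 0.0767 = -0.5487; denominator = 1 − 0.0767 = 0.9233
φ_{22} = -0.5487 / 0.9233 = -0.594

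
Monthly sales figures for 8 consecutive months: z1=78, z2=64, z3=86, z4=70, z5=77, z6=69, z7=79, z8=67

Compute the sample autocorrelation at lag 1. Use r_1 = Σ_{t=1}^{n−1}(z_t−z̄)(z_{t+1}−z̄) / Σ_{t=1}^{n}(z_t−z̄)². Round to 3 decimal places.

-0.769

Mean z̄ = (78 + 64 + 86 + 70 + 77 + 69 + 79 + 67)/8 = 73.7500
Deviations from mean: 4.2500, -9.7500, 12.2500, -3.7500, 3.2500, -4.7500, 5.2500, -6.7500
Σ(z_t−z̄)(z_{t+1}−z̄) = (-41.4375) + (-119.4375) + (-45.9375) + (-12.1875) + (-15.4375) + (-24.9375) + (-35.4375) = -294.8125
Denominator Σ(z_t−z̄)² = 383.5000
r_1 = -294.8125 / 383.5000 = -0.769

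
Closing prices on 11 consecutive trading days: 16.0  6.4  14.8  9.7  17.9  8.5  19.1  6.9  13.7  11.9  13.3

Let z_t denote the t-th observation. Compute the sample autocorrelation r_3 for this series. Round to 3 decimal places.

Mean z̄ = (16.0 + 6.4 + 14.8 + 9.7 + 17.9 + 8.5 + 19.1 + 6.9 + 13.7 + 11.9 + 13.3)/11 = 12.5636
Numerator Σ_{t=1}^{8}(z_t−z̄)(z_{t+3}−z̄) = -113.8867
Denominator Σ(z_t−z̄)² = 185.0655
r_3 = -113.8867 / 185.0655 = -0.615

-0.615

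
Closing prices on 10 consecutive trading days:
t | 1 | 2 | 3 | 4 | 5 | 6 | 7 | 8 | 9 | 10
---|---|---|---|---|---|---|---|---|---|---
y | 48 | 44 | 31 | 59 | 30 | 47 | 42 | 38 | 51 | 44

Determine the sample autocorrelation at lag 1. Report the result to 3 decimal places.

-0.699

Mean ȳ = (48 + 44 + 31 + 59 + 30 + 47 + 42 + 38 + 51 + 44)/10 = 43.4000
Numerator Σ_{t=1}^{9}(y_t−ȳ)(y_{t+1}−ȳ) = -489.3600
Denominator Σ(y_t−ȳ)² = 700.4000
r_1 = -489.3600 / 700.4000 = -0.699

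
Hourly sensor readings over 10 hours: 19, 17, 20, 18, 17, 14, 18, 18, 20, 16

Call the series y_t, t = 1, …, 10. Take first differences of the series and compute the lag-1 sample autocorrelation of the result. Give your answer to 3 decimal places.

-0.421

First differences Δy: -2, 3, -2, -1, -3, 4, 0, 2, -4
Mean of differences = -0.3333
Numerator Σ(Δy_t−Δȳ)(Δy_{t+1}−Δȳ) = -26.1111
Denominator Σ(Δy_t−Δȳ)² = 62.0000
r_1(Δy) = -26.1111 / 62.0000 = -0.421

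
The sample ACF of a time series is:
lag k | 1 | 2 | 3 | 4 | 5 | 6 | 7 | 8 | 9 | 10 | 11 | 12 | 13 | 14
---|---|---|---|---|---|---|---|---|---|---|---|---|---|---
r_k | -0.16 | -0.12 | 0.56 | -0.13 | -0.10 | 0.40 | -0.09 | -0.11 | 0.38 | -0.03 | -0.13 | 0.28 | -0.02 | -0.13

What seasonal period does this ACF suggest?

The largest autocorrelation is r_3 = 0.56, with weaker echoes at lags 6 (0.40), 9 (0.38) and 12 (0.28); the remaining lags stay at or below -0.02.
The dominant spike at lag 3 indicates a seasonal period of 3.

3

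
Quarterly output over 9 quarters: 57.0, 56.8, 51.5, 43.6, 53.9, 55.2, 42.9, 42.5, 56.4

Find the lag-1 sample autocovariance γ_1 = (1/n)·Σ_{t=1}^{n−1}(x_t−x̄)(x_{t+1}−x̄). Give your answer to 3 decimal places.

1.620

Mean x̄ = (57.0 + 56.8 + 51.5 + 43.6 + 53.9 + 55.2 + 42.9 + 42.5 + 56.4)/9 = 51.0889
Σ_{t=1}^{8}(x_t−x̄)(x_{t+1}−x̄) = 14.5843
γ_1 = 14.5843 / 9 = 1.620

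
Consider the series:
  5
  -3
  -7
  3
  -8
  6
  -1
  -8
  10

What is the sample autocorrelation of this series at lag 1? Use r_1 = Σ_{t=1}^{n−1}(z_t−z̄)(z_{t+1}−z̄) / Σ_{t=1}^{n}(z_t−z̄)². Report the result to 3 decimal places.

-0.481

Mean z̄ = (5 − 3 − 7 + 3 − 8 + 6 − 1 − 8 + 10)/9 = -0.3333
Numerator Σ_{t=1}^{8}(z_t−z̄)(z_{t+1}−z̄) = -171.1111
Denominator Σ(z_t−z̄)² = 356.0000
r_1 = -171.1111 / 356.0000 = -0.481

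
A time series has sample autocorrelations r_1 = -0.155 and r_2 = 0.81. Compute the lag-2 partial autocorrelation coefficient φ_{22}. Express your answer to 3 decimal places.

0.805

φ_{22} = (r_2 − r_1²) / (1 − r_1²)
r_1² = (-0.155)² = 0.024025
Numerator = 0.81 − 0.0240 = 0.7860; denominator = 1 − 0.0240 = 0.9760
φ_{22} = 0.7860 / 0.9760 = 0.805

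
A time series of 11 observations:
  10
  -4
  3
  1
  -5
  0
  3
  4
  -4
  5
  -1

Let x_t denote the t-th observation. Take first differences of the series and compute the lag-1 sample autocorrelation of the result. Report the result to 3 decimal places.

-0.485

First differences Δx: -14, 7, -2, -6, 5, 3, 1, -8, 9, -6
Mean of differences = -1.1000
Numerator Σ(Δx_t−Δx̄)(Δx_{t+1}−Δx̄) = -237.3100
Denominator Σ(Δx_t−Δx̄)² = 488.9000
r_1(Δx) = -237.3100 / 488.9000 = -0.485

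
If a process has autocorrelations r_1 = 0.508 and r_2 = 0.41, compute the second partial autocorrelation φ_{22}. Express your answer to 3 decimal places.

0.205

φ_{22} = (r_2 − r_1²) / (1 − r_1²)
r_1² = (0.508)² = 0.258064
Numerator = 0.41 − 0.2581 = 0.1519; denominator = 1 − 0.2581 = 0.7419
φ_{22} = 0.1519 / 0.7419 = 0.205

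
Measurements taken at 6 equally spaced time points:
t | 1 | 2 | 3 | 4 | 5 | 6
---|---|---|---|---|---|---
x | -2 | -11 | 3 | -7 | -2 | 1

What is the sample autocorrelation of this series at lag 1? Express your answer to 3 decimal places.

-0.597

Mean x̄ = (-2 − 11 + 3 − 7 − 2 + 1)/6 = -3.0000
Numerator Σ_{t=1}^{5}(x_t−x̄)(x_{t+1}−x̄) = -80.0000
Denominator Σ(x_t−x̄)² = 134.0000
r_1 = -80.0000 / 134.0000 = -0.597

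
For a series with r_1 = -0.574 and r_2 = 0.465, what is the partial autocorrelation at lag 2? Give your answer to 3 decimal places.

0.202

φ_{22} = (r_2 − r_1²) / (1 − r_1²)
r_1² = (-0.574)² = 0.329476
Numerator = 0.465 − 0.3295 = 0.1355; denominator = 1 − 0.3295 = 0.6705
φ_{22} = 0.1355 / 0.6705 = 0.202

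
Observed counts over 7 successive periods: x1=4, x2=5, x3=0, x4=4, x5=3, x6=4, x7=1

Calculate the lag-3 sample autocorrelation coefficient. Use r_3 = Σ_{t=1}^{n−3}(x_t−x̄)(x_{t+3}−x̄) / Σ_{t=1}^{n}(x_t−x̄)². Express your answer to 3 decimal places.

-0.200

Mean x̄ = (4 + 5 + 0 + 4 + 3 + 4 + 1)/7 = 3.0000
Deviations from mean: 1.0000, 2.0000, -3.0000, 1.0000, 0.0000, 1.0000, -2.0000
Numerator Σ_{t=1}^{4}(x_t−x̄)(x_{t+3}−x̄) = -4.0000
Denominator Σ(x_t−x̄)² = 20.0000
r_3 = -4.0000 / 20.0000 = -0.200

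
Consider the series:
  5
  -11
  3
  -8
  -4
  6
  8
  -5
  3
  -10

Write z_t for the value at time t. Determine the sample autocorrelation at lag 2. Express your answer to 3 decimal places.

Mean z̄ = (5 − 11 + 3 − 8 − 4 + 6 + 8 − 5 + 3 − 10)/10 = -1.3000
Numerator Σ_{t=1}^{8}(z_t−z̄)(z_{t+2}−z̄) = 51.6200
Denominator Σ(z_t−z̄)² = 452.1000
r_2 = 51.6200 / 452.1000 = 0.114

0.114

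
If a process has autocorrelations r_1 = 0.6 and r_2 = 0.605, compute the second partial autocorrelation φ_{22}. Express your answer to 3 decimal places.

φ_{22} = (r_2 − r_1²) / (1 − r_1²)
r_1² = (0.6)² = 0.36
Numerator = 0.605 − 0.3600 = 0.2450; denominator = 1 − 0.3600 = 0.6400
φ_{22} = 0.2450 / 0.6400 = 0.383

0.383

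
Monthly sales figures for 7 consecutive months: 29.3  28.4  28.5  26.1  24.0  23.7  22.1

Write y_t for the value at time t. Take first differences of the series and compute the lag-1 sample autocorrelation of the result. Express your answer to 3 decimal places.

First differences Δy: -0.9, 0.1, -2.4, -2.1, -0.3, -1.6
Mean of differences = -1.2000
Numerator Σ(Δy_t−Δȳ)(Δy_{t+1}−Δȳ) = -1.2600
Denominator Σ(Δy_t−Δȳ)² = 5.0000
r_1(Δy) = -1.2600 / 5.0000 = -0.252

-0.252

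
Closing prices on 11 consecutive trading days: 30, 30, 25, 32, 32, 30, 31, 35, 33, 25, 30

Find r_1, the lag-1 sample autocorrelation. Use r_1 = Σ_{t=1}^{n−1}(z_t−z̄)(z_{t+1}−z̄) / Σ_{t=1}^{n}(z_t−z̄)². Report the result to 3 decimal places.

-0.021

Mean z̄ = (30 + 30 + 25 + 32 + 32 + 30 + 31 + 35 + 33 + 25 + 30)/11 = 30.2727
Numerator Σ_{t=1}^{10}(z_t−z̄)(z_{t+1}−z̄) = -1.8926
Denominator Σ(z_t−z̄)² = 92.1818
r_1 = -1.8926 / 92.1818 = -0.021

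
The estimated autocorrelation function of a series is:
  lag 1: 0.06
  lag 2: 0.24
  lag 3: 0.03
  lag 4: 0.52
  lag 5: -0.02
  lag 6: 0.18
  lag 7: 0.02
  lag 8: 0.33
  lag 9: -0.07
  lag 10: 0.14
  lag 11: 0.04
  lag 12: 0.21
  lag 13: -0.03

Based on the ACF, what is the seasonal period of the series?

The largest autocorrelation is r_4 = 0.52, with a weaker echo at lag 8 (0.33); the remaining lags stay at or below 0.24.
The dominant spike at lag 4 indicates a seasonal period of 4.

4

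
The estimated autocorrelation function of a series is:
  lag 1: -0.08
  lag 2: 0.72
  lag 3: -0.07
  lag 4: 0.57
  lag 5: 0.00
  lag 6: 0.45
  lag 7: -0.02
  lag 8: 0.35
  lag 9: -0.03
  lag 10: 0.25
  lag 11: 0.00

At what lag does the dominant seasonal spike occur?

The largest autocorrelation is r_2 = 0.72, with weaker echoes at lags 4 (0.57), 6 (0.45), 8 (0.35) and 10 (0.25); the remaining lags stay at or below 0.00.
The dominant spike at lag 2 indicates a seasonal period of 2.

2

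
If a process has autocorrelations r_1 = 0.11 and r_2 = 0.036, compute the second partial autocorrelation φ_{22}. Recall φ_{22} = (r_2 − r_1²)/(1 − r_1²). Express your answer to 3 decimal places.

0.024

φ_{22} = (r_2 − r_1²) / (1 − r_1²)
r_1² = (0.11)² = 0.0121
Numerator = 0.036 − 0.0121 = 0.0239; denominator = 1 − 0.0121 = 0.9879
φ_{22} = 0.0239 / 0.9879 = 0.024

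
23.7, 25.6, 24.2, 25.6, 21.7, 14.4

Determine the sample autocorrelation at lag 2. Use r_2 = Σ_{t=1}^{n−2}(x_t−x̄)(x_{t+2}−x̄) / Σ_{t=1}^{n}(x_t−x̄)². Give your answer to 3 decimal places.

-0.167

Mean x̄ = (23.7 + 25.6 + 24.2 + 25.6 + 21.7 + 14.4)/6 = 22.5333
Σ(x_t−x̄)(x_{t+2}−x̄) = (1.9444) + (9.4044) + (-1.3889) + (-24.9422) = -14.9822
Denominator Σ(x_t−x̄)² = 89.7933
r_2 = -14.9822 / 89.7933 = -0.167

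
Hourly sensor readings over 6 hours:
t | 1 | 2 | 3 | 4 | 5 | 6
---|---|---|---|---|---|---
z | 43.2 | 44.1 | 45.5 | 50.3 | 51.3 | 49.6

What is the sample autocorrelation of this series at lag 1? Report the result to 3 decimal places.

0.571

Mean z̄ = (43.2 + 44.1 + 45.5 + 50.3 + 51.3 + 49.6)/6 = 47.3333
Deviations from mean: -4.1333, -3.2333, -1.8333, 2.9667, 3.9667, 2.2667
Numerator Σ_{t=1}^{5}(z_t−z̄)(z_{t+1}−z̄) = 34.6122
Denominator Σ(z_t−z̄)² = 60.5733
r_1 = 34.6122 / 60.5733 = 0.571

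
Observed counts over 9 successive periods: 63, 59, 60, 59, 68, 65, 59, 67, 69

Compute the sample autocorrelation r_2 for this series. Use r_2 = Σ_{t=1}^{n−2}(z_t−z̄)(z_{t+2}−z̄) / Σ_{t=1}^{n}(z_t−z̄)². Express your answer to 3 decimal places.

Mean z̄ = (63 + 59 + 60 + 59 + 68 + 65 + 59 + 67 + 69)/9 = 63.2222
Σ(z_t−z̄)(z_{t+2}−z̄) = (0.7160) + (17.8272) + (-15.3951) + (-7.5062) + (-20.1728) + (6.7160) + (-24.3951) = -42.2099
Denominator Σ(z_t−z̄)² = 137.5556
r_2 = -42.2099 / 137.5556 = -0.307

-0.307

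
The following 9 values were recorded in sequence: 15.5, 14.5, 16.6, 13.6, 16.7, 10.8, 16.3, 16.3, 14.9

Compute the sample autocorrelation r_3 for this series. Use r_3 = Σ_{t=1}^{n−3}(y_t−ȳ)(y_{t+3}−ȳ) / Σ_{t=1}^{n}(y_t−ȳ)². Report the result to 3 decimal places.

Mean ȳ = (15.5 + 14.5 + 16.6 + 13.6 + 16.7 + 10.8 + 16.3 + 16.3 + 14.9)/9 = 15.0222
Σ(y_t−ȳ)(y_{t+3}−ȳ) = (-0.6795) + (-0.8762) + (-6.6617) + (-1.8173) + (2.1438) + (0.5160) = -7.3748
Denominator Σ(y_t−ȳ)² = 28.9356
r_3 = -7.3748 / 28.9356 = -0.255

-0.255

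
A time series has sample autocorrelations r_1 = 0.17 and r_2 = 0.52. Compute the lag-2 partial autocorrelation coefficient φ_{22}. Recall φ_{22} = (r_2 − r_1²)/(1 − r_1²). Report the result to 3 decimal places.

φ_{22} = (r_2 − r_1²) / (1 − r_1²)
r_1² = (0.17)² = 0.0289
Numerator = 0.52 − 0.0289 = 0.4911; denominator = 1 − 0.0289 = 0.9711
φ_{22} = 0.4911 / 0.9711 = 0.506

0.506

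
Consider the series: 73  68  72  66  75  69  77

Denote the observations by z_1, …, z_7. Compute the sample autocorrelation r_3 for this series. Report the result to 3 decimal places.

-0.559

Mean z̄ = (73 + 68 + 72 + 66 + 75 + 69 + 77)/7 = 71.4286
Deviations from mean: 1.5714, -3.4286, 0.5714, -5.4286, 3.5714, -2.4286, 5.5714
Σ(z_t−z̄)(z_{t+3}−z̄) = (-8.5306) + (-12.2449) + (-1.3878) + (-30.2449) = -52.4082
Denominator Σ(z_t−z̄)² = 93.7143
r_3 = -52.4082 / 93.7143 = -0.559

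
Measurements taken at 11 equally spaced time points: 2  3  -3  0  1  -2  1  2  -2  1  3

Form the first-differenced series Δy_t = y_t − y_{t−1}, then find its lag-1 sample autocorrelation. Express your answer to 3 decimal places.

-0.419

First differences Δy: 1, -6, 3, 1, -3, 3, 1, -4, 3, 2
Mean of differences = 0.1000
Numerator Σ(Δy_t−Δȳ)(Δy_{t+1}−Δȳ) = -39.8100
Denominator Σ(Δy_t−Δȳ)² = 94.9000
r_1(Δy) = -39.8100 / 94.9000 = -0.419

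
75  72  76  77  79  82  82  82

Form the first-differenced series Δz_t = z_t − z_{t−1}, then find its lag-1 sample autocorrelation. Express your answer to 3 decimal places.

-0.344

First differences Δz: -3, 4, 1, 2, 3, 0, 0
Mean of differences = 1.0000
Numerator Σ(Δz_t−Δz̄)(Δz_{t+1}−Δz̄) = -11.0000
Denominator Σ(Δz_t−Δz̄)² = 32.0000
r_1(Δz) = -11.0000 / 32.0000 = -0.344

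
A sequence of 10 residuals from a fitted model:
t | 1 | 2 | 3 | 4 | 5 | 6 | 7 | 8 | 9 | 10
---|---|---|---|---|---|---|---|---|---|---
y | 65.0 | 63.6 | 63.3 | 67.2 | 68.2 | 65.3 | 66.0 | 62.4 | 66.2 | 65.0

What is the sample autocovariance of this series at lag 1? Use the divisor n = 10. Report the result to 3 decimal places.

0.069

Mean ȳ = (65.0 + 63.6 + 63.3 + 67.2 + 68.2 + 65.3 + 66.0 + 62.4 + 66.2 + 65.0)/10 = 65.2200
Σ_{t=1}^{9}(y_t−ȳ)(y_{t+1}−ȳ) = 0.6876
γ_1 = 0.6876 / 10 = 0.069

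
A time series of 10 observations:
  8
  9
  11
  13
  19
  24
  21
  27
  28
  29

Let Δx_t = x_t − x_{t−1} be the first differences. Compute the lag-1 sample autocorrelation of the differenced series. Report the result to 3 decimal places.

First differences Δx: 1, 2, 2, 6, 5, -3, 6, 1, 1
Mean of differences = 2.3333
Numerator Σ(Δx_t−Δx̄)(Δx_{t+1}−Δx̄) = -27.7778
Denominator Σ(Δx_t−Δx̄)² = 68.0000
r_1(Δx) = -27.7778 / 68.0000 = -0.408

-0.408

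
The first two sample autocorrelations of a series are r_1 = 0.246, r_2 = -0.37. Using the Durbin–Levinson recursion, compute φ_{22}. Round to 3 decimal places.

φ_{22} = (r_2 − r_1²) / (1 − r_1²)
r_1² = (0.246)² = 0.060516
Numerator = -0.37 − 0.0605 = -0.4305; denominator = 1 − 0.0605 = 0.9395
φ_{22} = -0.4305 / 0.9395 = -0.458

-0.458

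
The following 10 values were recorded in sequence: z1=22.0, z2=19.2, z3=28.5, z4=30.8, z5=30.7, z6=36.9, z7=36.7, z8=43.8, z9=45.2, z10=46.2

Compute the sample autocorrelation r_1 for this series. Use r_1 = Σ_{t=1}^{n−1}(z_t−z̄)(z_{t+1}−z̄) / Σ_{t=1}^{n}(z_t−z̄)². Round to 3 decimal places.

Mean z̄ = (22.0 + 19.2 + 28.5 + 30.8 + 30.7 + 36.9 + 36.7 + 43.8 + 45.2 + 46.2)/10 = 34.0000
Numerator Σ_{t=1}^{9}(z_t−z̄)(z_{t+1}−z̄) = 558.2800
Denominator Σ(z_t−z̄)² = 800.4400
r_1 = 558.2800 / 800.4400 = 0.697

0.697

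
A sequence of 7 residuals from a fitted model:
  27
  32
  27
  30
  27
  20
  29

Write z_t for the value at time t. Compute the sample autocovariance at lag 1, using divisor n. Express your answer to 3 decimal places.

-2.087

Mean z̄ = (27 + 32 + 27 + 30 + 27 + 20 + 29)/7 = 27.4286
Deviations: -0.4286, 4.5714, -0.4286, 2.5714, -0.4286, -7.4286, 1.5714
Σ_{t=1}^{6}(z_t−z̄)(z_{t+1}−z̄) = -14.6122
γ_1 = -14.6122 / 7 = -2.087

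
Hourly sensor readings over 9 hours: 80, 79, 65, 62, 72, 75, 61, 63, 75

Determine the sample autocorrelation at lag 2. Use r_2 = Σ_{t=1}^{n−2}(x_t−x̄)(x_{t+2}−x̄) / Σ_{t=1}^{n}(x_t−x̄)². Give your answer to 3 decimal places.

Mean x̄ = (80 + 79 + 65 + 62 + 72 + 75 + 61 + 63 + 75)/9 = 70.2222
Σ(x_t−x̄)(x_{t+2}−x̄) = (-51.0617) + (-72.1728) + (-9.2840) + (-39.2840) + (-16.3951) + (-34.5062) + (-44.0617) = -266.7654
Denominator Σ(x_t−x̄)² = 453.5556
r_2 = -266.7654 / 453.5556 = -0.588

-0.588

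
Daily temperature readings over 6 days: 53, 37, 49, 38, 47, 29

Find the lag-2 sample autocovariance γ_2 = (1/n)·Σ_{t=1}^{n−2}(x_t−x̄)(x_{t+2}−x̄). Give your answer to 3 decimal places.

30.574

Mean x̄ = (53 + 37 + 49 + 38 + 47 + 29)/6 = 42.1667
Deviations: 10.8333, -5.1667, 6.8333, -4.1667, 4.8333, -13.1667
Σ_{t=1}^{4}(x_t−x̄)(x_{t+2}−x̄) = 183.4444
γ_2 = 183.4444 / 6 = 30.574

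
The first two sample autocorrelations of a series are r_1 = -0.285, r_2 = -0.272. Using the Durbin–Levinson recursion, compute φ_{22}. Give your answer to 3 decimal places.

-0.384

φ_{22} = (r_2 − r_1²) / (1 − r_1²)
r_1² = (-0.285)² = 0.081225
Numerator = -0.272 − 0.0812 = -0.3532; denominator = 1 − 0.0812 = 0.9188
φ_{22} = -0.3532 / 0.9188 = -0.384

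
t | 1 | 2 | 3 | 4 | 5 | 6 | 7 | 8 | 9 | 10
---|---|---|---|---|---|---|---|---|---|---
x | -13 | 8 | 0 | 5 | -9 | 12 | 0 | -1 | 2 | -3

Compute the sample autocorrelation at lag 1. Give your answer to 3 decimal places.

Mean x̄ = (-13 + 8 + 0 + 5 − 9 + 12 + 0 − 1 + 2 − 3)/10 = 0.1000
Numerator Σ_{t=1}^{9}(x_t−x̄)(x_{t+1}−x̄) = -266.7100
Denominator Σ(x_t−x̄)² = 496.9000
r_1 = -266.7100 / 496.9000 = -0.537

-0.537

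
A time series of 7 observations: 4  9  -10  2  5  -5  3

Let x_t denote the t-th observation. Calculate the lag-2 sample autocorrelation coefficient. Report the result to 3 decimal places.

-0.264

Mean x̄ = (4 + 9 − 10 + 2 + 5 − 5 + 3)/7 = 1.1429
Numerator Σ_{t=1}^{5}(x_t−x̄)(x_{t+2}−x̄) = -66.1837
Denominator Σ(x_t−x̄)² = 250.8571
r_2 = -66.1837 / 250.8571 = -0.264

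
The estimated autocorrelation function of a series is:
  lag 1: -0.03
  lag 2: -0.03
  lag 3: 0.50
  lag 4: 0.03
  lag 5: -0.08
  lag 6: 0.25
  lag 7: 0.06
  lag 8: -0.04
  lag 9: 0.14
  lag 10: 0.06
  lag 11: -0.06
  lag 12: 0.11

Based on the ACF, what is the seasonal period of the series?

The largest autocorrelation is r_3 = 0.50, with a weaker echo at lag 6 (0.25); the remaining lags stay at or below 0.14.
The dominant spike at lag 3 indicates a seasonal period of 3.

3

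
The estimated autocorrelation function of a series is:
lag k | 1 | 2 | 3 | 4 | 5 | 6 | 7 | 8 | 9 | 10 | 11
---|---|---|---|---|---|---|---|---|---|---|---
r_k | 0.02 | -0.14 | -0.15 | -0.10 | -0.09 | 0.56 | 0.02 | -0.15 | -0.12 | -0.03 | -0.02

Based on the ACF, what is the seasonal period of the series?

The largest autocorrelation is r_6 = 0.56; the remaining lags stay at or below 0.02.
The dominant spike at lag 6 indicates a seasonal period of 6.

6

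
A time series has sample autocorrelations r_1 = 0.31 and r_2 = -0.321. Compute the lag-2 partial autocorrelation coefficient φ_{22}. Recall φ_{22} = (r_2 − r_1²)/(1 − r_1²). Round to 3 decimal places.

-0.461

φ_{22} = (r_2 − r_1²) / (1 − r_1²)
r_1² = (0.31)² = 0.0961
Numerator = -0.321 − 0.0961 = -0.4171; denominator = 1 − 0.0961 = 0.9039
φ_{22} = -0.4171 / 0.9039 = -0.461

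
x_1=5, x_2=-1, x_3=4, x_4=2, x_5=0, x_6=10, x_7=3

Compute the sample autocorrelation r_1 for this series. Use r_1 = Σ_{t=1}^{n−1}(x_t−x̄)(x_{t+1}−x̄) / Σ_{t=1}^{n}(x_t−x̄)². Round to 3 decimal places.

Mean x̄ = (5 − 1 + 4 + 2 + 0 + 10 + 3)/7 = 3.2857
Deviations from mean: 1.7143, -4.2857, 0.7143, -1.2857, -3.2857, 6.7143, -0.2857
Σ(x_t−x̄)(x_{t+1}−x̄) = (-7.3469) + (-3.0612) + (-0.9184) + (4.2245) + (-22.0612) + (-1.9184) = -31.0816
Denominator Σ(x_t−x̄)² = 79.4286
r_1 = -31.0816 / 79.4286 = -0.391

-0.391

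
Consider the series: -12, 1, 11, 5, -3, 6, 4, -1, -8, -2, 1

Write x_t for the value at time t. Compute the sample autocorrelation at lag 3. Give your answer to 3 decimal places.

Mean x̄ = (-12 + 1 + 11 + 5 − 3 + 6 + 4 − 1 − 8 − 2 + 1)/11 = 0.1818
Numerator Σ_{t=1}^{8}(x_t−x̄)(x_{t+3}−x̄) = -33.0992
Denominator Σ(x_t−x̄)² = 421.6364
r_3 = -33.0992 / 421.6364 = -0.079

-0.079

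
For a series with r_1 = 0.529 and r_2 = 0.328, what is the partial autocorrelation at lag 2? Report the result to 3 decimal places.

0.067

φ_{22} = (r_2 − r_1²) / (1 − r_1²)
r_1² = (0.529)² = 0.279841
Numerator = 0.328 − 0.2798 = 0.0482; denominator = 1 − 0.2798 = 0.7202
φ_{22} = 0.0482 / 0.7202 = 0.067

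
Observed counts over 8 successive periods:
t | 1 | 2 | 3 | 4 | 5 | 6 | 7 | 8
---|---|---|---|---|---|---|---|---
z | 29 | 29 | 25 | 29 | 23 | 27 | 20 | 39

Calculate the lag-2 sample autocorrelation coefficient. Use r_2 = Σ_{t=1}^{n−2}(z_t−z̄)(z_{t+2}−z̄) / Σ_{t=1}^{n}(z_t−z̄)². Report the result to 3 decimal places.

0.170

Mean z̄ = (29 + 29 + 25 + 29 + 23 + 27 + 20 + 39)/8 = 27.6250
Deviations from mean: 1.3750, 1.3750, -2.6250, 1.3750, -4.6250, -0.6250, -7.6250, 11.3750
Numerator Σ_{t=1}^{6}(z_t−z̄)(z_{t+2}−z̄) = 37.7188
Denominator Σ(z_t−z̄)² = 221.8750
r_2 = 37.7188 / 221.8750 = 0.170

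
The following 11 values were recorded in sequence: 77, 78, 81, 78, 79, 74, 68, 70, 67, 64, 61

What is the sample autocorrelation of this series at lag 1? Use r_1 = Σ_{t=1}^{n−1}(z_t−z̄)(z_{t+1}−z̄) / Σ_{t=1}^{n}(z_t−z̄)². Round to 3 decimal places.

0.712

Mean z̄ = (77 + 78 + 81 + 78 + 79 + 74 + 68 + 70 + 67 + 64 + 61)/11 = 72.4545
Numerator Σ_{t=1}^{10}(z_t−z̄)(z_{t+1}−z̄) = 326.7934
Denominator Σ(z_t−z̄)² = 458.7273
r_1 = 326.7934 / 458.7273 = 0.712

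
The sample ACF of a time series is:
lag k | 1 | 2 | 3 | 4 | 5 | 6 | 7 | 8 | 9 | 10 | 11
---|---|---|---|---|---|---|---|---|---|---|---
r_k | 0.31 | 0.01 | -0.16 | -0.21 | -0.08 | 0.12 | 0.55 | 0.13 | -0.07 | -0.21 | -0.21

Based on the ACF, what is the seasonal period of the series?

The largest autocorrelation is r_7 = 0.55; the remaining lags stay at or below 0.31. The elevated value at lag 1 (0.31), dropping to 0.01 at lag 2, reflects decaying short-term dependence rather than seasonality.
The dominant spike at lag 7 indicates a seasonal period of 7.

7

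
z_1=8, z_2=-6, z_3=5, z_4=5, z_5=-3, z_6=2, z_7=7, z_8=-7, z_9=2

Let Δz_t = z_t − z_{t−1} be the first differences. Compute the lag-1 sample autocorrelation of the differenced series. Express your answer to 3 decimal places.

First differences Δz: -14, 11, 0, -8, 5, 5, -14, 9
Mean of differences = -0.7500
Numerator Σ(Δz_t−Δz̄)(Δz_{t+1}−Δz̄) = -366.3125
Denominator Σ(Δz_t−Δz̄)² = 703.5000
r_1(Δz) = -366.3125 / 703.5000 = -0.521

-0.521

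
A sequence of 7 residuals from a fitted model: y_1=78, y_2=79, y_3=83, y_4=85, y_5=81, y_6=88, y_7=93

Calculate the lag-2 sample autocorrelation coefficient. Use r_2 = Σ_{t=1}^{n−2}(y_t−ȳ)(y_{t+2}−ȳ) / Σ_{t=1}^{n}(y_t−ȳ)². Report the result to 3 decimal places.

-0.115

Mean ȳ = (78 + 79 + 83 + 85 + 81 + 88 + 93)/7 = 83.8571
Deviations from mean: -5.8571, -4.8571, -0.8571, 1.1429, -2.8571, 4.1429, 9.1429
Σ(y_t−ȳ)(y_{t+2}−ȳ) = (5.0204) + (-5.5510) + (2.4490) + (4.7347) + (-26.1224) = -19.4694
Denominator Σ(y_t−ȳ)² = 168.8571
r_2 = -19.4694 / 168.8571 = -0.115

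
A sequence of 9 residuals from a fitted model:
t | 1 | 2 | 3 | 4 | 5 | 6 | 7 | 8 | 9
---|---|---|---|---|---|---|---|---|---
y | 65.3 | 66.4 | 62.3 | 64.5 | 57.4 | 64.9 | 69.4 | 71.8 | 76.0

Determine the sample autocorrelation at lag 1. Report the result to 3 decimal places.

0.435

Mean ȳ = (65.3 + 66.4 + 62.3 + 64.5 + 57.4 + 64.9 + 69.4 + 71.8 + 76.0)/9 = 66.4444
Numerator Σ_{t=1}^{8}(y_t−ȳ)(y_{t+1}−ȳ) = 102.2880
Denominator Σ(y_t−ȳ)² = 235.1822
r_1 = 102.2880 / 235.1822 = 0.435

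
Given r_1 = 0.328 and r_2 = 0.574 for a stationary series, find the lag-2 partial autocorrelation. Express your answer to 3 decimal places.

φ_{22} = (r_2 − r_1²) / (1 − r_1²)
r_1² = (0.328)² = 0.107584
Numerator = 0.574 − 0.1076 = 0.4664; denominator = 1 − 0.1076 = 0.8924
φ_{22} = 0.4664 / 0.8924 = 0.523

0.523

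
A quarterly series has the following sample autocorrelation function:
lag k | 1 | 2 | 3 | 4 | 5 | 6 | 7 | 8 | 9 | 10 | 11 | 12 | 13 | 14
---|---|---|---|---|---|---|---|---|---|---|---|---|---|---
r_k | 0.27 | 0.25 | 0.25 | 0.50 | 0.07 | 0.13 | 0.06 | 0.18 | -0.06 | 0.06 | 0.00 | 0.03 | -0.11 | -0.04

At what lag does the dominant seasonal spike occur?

4

The largest autocorrelation is r_4 = 0.50; the remaining lags stay at or below 0.27. The elevated value at lag 1 (0.27), dropping to 0.25 at lag 2, reflects decaying short-term dependence rather than seasonality.
The dominant spike at lag 4 indicates a seasonal period of 4.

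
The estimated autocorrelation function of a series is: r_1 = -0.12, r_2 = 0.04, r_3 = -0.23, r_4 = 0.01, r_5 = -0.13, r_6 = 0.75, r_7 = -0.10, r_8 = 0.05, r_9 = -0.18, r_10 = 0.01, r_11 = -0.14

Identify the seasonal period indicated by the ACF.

6

The largest autocorrelation is r_6 = 0.75; the remaining lags stay at or below 0.05.
The dominant spike at lag 6 indicates a seasonal period of 6.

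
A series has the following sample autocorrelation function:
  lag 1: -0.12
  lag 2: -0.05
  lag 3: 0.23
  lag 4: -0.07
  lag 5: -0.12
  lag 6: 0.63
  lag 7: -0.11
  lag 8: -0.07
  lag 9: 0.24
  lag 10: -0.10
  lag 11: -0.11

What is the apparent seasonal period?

The largest autocorrelation is r_6 = 0.63; the remaining lags stay at or below 0.24.
The dominant spike at lag 6 indicates a seasonal period of 6.

6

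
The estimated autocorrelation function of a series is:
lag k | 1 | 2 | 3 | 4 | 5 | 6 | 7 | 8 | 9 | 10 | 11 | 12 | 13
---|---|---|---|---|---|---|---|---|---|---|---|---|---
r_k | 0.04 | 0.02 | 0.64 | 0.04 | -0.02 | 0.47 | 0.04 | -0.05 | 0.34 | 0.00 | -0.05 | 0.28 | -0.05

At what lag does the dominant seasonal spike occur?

The largest autocorrelation is r_3 = 0.64, with weaker echoes at lags 6 (0.47), 9 (0.34) and 12 (0.28); the remaining lags stay at or below 0.04.
The dominant spike at lag 3 indicates a seasonal period of 3.

3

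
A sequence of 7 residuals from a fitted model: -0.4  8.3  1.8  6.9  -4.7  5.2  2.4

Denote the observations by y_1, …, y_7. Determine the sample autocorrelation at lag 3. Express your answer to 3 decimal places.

-0.484

Mean ȳ = (-0.4 + 8.3 + 1.8 + 6.9 − 4.7 + 5.2 + 2.4)/7 = 2.7857
Numerator Σ_{t=1}^{4}(y_t−ȳ)(y_{t+3}−ȳ) = -58.3520
Denominator Σ(y_t−ȳ)² = 120.4686
r_3 = -58.3520 / 120.4686 = -0.484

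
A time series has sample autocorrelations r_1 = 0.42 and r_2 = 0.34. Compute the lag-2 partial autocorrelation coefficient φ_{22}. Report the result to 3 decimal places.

φ_{22} = (r_2 − r_1²) / (1 − r_1²)
r_1² = (0.42)² = 0.1764
Numerator = 0.34 − 0.1764 = 0.1636; denominator = 1 − 0.1764 = 0.8236
φ_{22} = 0.1636 / 0.8236 = 0.199

0.199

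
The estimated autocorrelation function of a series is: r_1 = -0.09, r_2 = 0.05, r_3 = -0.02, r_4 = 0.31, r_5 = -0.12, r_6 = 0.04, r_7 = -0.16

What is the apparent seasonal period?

The largest autocorrelation is r_4 = 0.31; the remaining lags stay at or below 0.05.
The dominant spike at lag 4 indicates a seasonal period of 4.

4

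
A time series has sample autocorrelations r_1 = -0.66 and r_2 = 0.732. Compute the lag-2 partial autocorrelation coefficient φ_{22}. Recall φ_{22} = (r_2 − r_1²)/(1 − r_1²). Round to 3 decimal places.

0.525

φ_{22} = (r_2 − r_1²) / (1 − r_1²)
r_1² = (-0.66)² = 0.4356
Numerator = 0.732 − 0.4356 = 0.2964; denominator = 1 − 0.4356 = 0.5644
φ_{22} = 0.2964 / 0.5644 = 0.525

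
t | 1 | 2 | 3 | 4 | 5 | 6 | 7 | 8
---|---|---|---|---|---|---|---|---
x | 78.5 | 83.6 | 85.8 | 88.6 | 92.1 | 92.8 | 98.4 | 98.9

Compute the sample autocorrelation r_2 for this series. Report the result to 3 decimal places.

Mean x̄ = (78.5 + 83.6 + 85.8 + 88.6 + 92.1 + 92.8 + 98.4 + 98.9)/8 = 89.8375
Deviations from mean: -11.3375, -6.2375, -4.0375, -1.2375, 2.2625, 2.9625, 8.5625, 9.0625
Σ(x_t−x̄)(x_{t+2}−x̄) = (45.7752) + (7.7189) + (-9.1348) + (-3.6661) + (19.3727) + (26.8477) = 86.9134
Denominator Σ(x_t−x̄)² = 354.6188
r_2 = 86.9134 / 354.6188 = 0.245

0.245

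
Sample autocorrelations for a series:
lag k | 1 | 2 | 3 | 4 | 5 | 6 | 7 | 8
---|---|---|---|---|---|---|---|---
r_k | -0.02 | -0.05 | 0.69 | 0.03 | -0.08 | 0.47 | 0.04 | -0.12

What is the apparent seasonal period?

3

The largest autocorrelation is r_3 = 0.69, with a weaker echo at lag 6 (0.47); the remaining lags stay at or below 0.04.
The dominant spike at lag 3 indicates a seasonal period of 3.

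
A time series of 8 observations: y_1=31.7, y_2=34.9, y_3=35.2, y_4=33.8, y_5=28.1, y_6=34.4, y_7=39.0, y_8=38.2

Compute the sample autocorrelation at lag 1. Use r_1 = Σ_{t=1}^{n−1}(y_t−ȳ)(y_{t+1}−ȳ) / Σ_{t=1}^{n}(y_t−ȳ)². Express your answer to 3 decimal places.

0.237

Mean ȳ = (31.7 + 34.9 + 35.2 + 33.8 + 28.1 + 34.4 + 39.0 + 38.2)/8 = 34.4125
Σ(y_t−ȳ)(y_{t+1}−ȳ) = (-1.3223) + (0.3839) + (-0.4823) + (3.8664) + (0.0789) + (-0.0573) + (17.3752) = 19.8423
Denominator Σ(y_t−ȳ)² = 83.8288
r_1 = 19.8423 / 83.8288 = 0.237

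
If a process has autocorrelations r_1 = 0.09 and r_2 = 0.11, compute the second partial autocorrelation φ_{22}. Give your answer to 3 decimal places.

0.103

φ_{22} = (r_2 − r_1²) / (1 − r_1²)
r_1² = (0.09)² = 0.0081
Numerator = 0.11 − 0.0081 = 0.1019; denominator = 1 − 0.0081 = 0.9919
φ_{22} = 0.1019 / 0.9919 = 0.103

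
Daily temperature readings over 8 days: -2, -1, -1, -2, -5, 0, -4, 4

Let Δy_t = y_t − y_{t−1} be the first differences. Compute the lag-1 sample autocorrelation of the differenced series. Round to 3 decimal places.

-0.561

First differences Δy: 1, 0, -1, -3, 5, -4, 8
Mean of differences = 0.8571
Numerator Σ(Δy_t−Δȳ)(Δy_{t+1}−Δȳ) = -62.1633
Denominator Σ(Δy_t−Δȳ)² = 110.8571
r_1(Δy) = -62.1633 / 110.8571 = -0.561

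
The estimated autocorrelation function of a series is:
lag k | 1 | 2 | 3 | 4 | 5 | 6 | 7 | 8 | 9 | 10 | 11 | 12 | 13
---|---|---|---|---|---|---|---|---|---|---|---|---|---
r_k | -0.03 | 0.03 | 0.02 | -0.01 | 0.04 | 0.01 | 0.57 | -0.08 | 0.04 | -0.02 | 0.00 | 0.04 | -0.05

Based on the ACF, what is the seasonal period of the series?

The largest autocorrelation is r_7 = 0.57; the remaining lags stay at or below 0.04.
The dominant spike at lag 7 indicates a seasonal period of 7.

7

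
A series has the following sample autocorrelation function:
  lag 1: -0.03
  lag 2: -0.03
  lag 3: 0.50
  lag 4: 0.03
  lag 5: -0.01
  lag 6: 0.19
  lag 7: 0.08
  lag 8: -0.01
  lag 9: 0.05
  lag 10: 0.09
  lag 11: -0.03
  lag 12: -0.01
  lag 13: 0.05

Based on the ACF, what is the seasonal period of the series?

The largest autocorrelation is r_3 = 0.50, with a weaker echo at lag 6 (0.19); the remaining lags stay at or below 0.09.
The dominant spike at lag 3 indicates a seasonal period of 3.

3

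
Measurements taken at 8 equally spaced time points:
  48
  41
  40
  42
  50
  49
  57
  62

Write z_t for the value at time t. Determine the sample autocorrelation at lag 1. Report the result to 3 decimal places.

Mean z̄ = (48 + 41 + 40 + 42 + 50 + 49 + 57 + 62)/8 = 48.6250
Deviations from mean: -0.6250, -7.6250, -8.6250, -6.6250, 1.3750, 0.3750, 8.3750, 13.3750
Numerator Σ_{t=1}^{7}(z_t−z̄)(z_{t+1}−z̄) = 234.2344
Denominator Σ(z_t−z̄)² = 427.8750
r_1 = 234.2344 / 427.8750 = 0.547

0.547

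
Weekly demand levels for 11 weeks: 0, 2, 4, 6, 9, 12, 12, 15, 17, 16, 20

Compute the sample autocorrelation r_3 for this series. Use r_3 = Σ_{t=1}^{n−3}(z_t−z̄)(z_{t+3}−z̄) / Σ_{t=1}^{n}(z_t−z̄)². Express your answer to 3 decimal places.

0.225

Mean z̄ = (0 + 2 + 4 + 6 + 9 + 12 + 12 + 15 + 17 + 16 + 20)/11 = 10.2727
Numerator Σ_{t=1}^{8}(z_t−z̄)(z_{t+3}−z̄) = 97.6860
Denominator Σ(z_t−z̄)² = 434.1818
r_3 = 97.6860 / 434.1818 = 0.225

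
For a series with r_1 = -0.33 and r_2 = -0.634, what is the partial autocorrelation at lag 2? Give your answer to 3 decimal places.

φ_{22} = (r_2 − r_1²) / (1 − r_1²)
r_1² = (-0.33)² = 0.1089
Numerator = -0.634 − 0.1089 = -0.7429; denominator = 1 − 0.1089 = 0.8911
φ_{22} = -0.7429 / 0.8911 = -0.834

-0.834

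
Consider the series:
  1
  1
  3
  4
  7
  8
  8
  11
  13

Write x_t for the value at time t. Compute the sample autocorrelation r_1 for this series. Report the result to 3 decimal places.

Mean x̄ = (1 + 1 + 3 + 4 + 7 + 8 + 8 + 11 + 13)/9 = 6.2222
Numerator Σ_{t=1}^{8}(x_t−x̄)(x_{t+1}−x̄) = 94.9506
Denominator Σ(x_t−x̄)² = 145.5556
r_1 = 94.9506 / 145.5556 = 0.652

0.652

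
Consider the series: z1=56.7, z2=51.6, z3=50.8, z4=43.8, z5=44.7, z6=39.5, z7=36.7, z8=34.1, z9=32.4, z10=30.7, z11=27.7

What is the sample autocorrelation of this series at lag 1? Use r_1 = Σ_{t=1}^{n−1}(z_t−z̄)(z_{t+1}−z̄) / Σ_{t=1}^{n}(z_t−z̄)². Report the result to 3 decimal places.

Mean z̄ = (56.7 + 51.6 + 50.8 + 43.8 + 44.7 + 39.5 + 36.7 + 34.1 + 32.4 + 30.7 + 27.7)/11 = 40.7909
Numerator Σ_{t=1}^{10}(z_t−z̄)(z_{t+1}−z̄) = 622.5536
Denominator Σ(z_t−z̄)² = 901.2291
r_1 = 622.5536 / 901.2291 = 0.691

0.691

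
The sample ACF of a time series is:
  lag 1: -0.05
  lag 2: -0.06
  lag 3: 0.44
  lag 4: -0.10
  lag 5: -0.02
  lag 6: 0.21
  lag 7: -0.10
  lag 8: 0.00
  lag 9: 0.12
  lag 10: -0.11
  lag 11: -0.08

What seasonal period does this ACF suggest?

The largest autocorrelation is r_3 = 0.44, with a weaker echo at lag 6 (0.21); the remaining lags stay at or below 0.12.
The dominant spike at lag 3 indicates a seasonal period of 3.

3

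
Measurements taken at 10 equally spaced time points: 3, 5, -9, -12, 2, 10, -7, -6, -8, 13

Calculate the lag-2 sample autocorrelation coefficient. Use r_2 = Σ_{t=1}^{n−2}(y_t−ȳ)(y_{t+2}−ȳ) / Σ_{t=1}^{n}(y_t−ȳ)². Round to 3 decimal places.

Mean ȳ = (3 + 5 − 9 − 12 + 2 + 10 − 7 − 6 − 8 + 13)/10 = -0.9000
Numerator Σ_{t=1}^{8}(y_t−ȳ)(y_{t+2}−ȳ) = -342.4200
Denominator Σ(y_t−ȳ)² = 672.9000
r_2 = -342.4200 / 672.9000 = -0.509

-0.509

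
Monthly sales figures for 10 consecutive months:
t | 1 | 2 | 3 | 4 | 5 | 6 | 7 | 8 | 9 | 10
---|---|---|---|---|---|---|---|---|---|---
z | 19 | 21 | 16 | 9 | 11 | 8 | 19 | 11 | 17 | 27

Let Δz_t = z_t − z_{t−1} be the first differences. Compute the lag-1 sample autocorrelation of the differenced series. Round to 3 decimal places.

First differences Δz: 2, -5, -7, 2, -3, 11, -8, 6, 10
Mean of differences = 0.8889
Numerator Σ(Δz_t−Δz̄)(Δz_{t+1}−Δz̄) = -101.2346
Denominator Σ(Δz_t−Δz̄)² = 404.8889
r_1(Δz) = -101.2346 / 404.8889 = -0.250

-0.250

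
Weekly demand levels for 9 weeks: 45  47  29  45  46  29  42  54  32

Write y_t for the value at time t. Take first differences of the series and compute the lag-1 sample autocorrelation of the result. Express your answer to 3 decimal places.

First differences Δy: 2, -18, 16, 1, -17, 13, 12, -22
Mean of differences = -1.6250
Numerator Σ(Δy_t−Δȳ)(Δy_{t+1}−Δȳ) = -645.2656
Denominator Σ(Δy_t−Δȳ)² = 1649.8750
r_1(Δy) = -645.2656 / 1649.8750 = -0.391

-0.391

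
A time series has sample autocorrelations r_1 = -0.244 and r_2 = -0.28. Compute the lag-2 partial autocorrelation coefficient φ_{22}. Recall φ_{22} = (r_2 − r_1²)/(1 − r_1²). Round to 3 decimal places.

φ_{22} = (r_2 − r_1²) / (1 − r_1²)
r_1² = (-0.244)² = 0.059536
Numerator = -0.28 − 0.0595 = -0.3395; denominator = 1 − 0.0595 = 0.9405
φ_{22} = -0.3395 / 0.9405 = -0.361

-0.361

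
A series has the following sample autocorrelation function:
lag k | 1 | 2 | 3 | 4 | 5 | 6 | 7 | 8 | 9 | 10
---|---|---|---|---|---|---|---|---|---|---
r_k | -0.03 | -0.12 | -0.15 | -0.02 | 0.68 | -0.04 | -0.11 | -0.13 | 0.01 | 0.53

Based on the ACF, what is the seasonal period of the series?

5

The largest autocorrelation is r_5 = 0.68, with a weaker echo at lag 10 (0.53); the remaining lags stay at or below 0.01.
The dominant spike at lag 5 indicates a seasonal period of 5.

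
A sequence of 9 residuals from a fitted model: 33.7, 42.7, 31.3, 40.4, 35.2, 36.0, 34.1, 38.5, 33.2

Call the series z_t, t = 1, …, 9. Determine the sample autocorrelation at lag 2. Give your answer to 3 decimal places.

Mean z̄ = (33.7 + 42.7 + 31.3 + 40.4 + 35.2 + 36.0 + 34.1 + 38.5 + 33.2)/9 = 36.1222
Σ(z_t−z̄)(z_{t+2}−z̄) = (11.6805) + (28.1383) + (4.4472) + (-0.5228) + (1.8649) + (-0.2906) + (5.9094) = 51.2268
Denominator Σ(z_t−z̄)² = 109.8356
r_2 = 51.2268 / 109.8356 = 0.466

0.466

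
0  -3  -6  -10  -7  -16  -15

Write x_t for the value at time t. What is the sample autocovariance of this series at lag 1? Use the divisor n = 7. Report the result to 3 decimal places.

Mean x̄ = (0 − 3 − 6 − 10 − 7 − 16 − 15)/7 = -8.1429
Deviations: 8.1429, 5.1429, 2.1429, -1.8571, 1.1429, -7.8571, -6.8571
Σ_{t=1}^{6}(x_t−x̄)(x_{t+1}−x̄) = 91.6939
γ_1 = 91.6939 / 7 = 13.099

13.099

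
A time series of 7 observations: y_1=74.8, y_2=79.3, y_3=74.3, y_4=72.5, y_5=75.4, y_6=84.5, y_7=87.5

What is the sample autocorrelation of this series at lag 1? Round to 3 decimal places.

0.369

Mean ȳ = (74.8 + 79.3 + 74.3 + 72.5 + 75.4 + 84.5 + 87.5)/7 = 78.3286
Deviations from mean: -3.5286, 0.9714, -4.0286, -5.8286, -2.9286, 6.1714, 9.1714
Σ(y_t−ȳ)(y_{t+1}−ȳ) = (-3.4278) + (-3.9135) + (23.4808) + (17.0694) + (-18.0735) + (56.6008) = 71.7363
Denominator Σ(y_t−ȳ)² = 194.3743
r_1 = 71.7363 / 194.3743 = 0.369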